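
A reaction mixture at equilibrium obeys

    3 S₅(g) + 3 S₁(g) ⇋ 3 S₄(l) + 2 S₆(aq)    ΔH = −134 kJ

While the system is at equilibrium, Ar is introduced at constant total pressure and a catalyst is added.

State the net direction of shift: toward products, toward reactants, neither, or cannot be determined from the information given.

Adding inert gas at constant total pressure expands the volume and lowers every reacting partial pressure. With Δn_gas = 0 − 6 = -6, Q moves away from K toward the side with fewer gas moles, so the system shifts toward the side with more gas moles — to the left.
A catalyst speeds both forward and reverse rates equally; it changes neither Q nor K — no shift from this change.
Only the nonzero effect(s) matter; the net shift is to the left.

left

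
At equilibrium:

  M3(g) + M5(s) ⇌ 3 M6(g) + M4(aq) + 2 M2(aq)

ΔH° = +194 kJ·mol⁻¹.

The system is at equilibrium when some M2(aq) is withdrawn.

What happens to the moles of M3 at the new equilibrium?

decreases

Removing M2 (aq), a product, drives the reaction to the right.
The net shift is to the right. M3 is a reactant, so its amount decreases.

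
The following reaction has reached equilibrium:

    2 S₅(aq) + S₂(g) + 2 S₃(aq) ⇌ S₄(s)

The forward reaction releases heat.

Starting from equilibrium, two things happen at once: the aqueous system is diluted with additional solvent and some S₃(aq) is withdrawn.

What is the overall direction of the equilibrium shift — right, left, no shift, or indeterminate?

left

Dilution lowers every aqueous concentration by the same factor. Δn_aq = 0 − 4 = -4, so the system shifts toward the side with more dissolved moles — to the left.
Removing S₃ (aq), a reactant, drives the reaction to the left.
All effects act in the same direction — net shift to the left.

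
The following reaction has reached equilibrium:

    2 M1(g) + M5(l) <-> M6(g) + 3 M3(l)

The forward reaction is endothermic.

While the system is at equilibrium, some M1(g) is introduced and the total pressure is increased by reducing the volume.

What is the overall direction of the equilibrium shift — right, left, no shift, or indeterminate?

Adding M1 (g), a reactant, drives the reaction to the right.
Gas moles: reactants 2, products 1 (Δn_gas = -1). Compression shifts the system toward the side with fewer moles of gas — to the right.
All effects act in the same direction — net shift to the right.

right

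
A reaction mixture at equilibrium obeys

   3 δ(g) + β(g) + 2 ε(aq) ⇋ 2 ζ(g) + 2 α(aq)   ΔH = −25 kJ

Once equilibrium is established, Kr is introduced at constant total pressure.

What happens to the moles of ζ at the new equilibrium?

Adding inert gas at constant total pressure expands the volume and lowers every reacting partial pressure. With Δn_gas = 2 − 4 = -2, Q moves away from K toward the side with fewer gas moles, so the system shifts toward the side with more gas moles — to the left.
The net shift is to the left. ζ is a product, so its amount decreases.

decreases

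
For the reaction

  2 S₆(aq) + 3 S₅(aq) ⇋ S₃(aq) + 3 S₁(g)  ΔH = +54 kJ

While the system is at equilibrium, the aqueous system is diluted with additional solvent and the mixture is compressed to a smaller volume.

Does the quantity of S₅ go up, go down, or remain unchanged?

increases

Dilution lowers every aqueous concentration by the same factor. Δn_aq = 1 − 5 = -4, so the system shifts toward the side with more dissolved moles — to the left.
Gas moles: reactants 0, products 3 (Δn_gas = +3). Compression shifts the system toward the side with fewer moles of gas — to the left.
The net shift is to the left. S₅ is a reactant, so its amount increases.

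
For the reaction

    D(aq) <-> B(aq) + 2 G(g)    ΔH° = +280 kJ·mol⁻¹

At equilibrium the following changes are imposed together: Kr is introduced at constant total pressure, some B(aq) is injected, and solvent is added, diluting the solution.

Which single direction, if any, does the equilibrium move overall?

Adding inert gas at constant total pressure expands the volume and lowers every reacting partial pressure. With Δn_gas = 2 − 0 = +2, Q moves away from K toward the side with fewer gas moles, so the system shifts toward the side with more gas moles — to the right.
Adding B (aq), a product, drives the reaction to the left.
Dilution scales every aqueous concentration by the same factor. Δn_aq = 1 − 1 = 0, so Q is unchanged — no shift.
The individual effects push in opposite directions; without quantitative information the net direction cannot be determined.

cannot be determined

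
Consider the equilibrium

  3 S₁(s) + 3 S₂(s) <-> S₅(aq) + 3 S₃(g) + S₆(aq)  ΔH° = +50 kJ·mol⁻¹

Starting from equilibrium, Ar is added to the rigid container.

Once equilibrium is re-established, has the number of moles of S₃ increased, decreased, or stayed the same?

At constant volume, adding an inert gas leaves every reacting species' partial pressure unchanged, so Q is unchanged — no shift from this change.
No net shift occurs, so the amount of S₃ is unchanged.

unchanged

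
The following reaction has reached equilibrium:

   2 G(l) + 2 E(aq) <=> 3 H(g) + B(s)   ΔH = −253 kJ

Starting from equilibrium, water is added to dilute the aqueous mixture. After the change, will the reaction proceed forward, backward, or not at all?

Dilution lowers every aqueous concentration by the same factor. Δn_aq = 0 − 2 = -2, so the system shifts toward the side with more dissolved moles — to the left.

left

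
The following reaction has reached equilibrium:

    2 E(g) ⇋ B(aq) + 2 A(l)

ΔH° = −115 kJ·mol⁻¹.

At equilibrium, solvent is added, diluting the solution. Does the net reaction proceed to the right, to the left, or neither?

right

Dilution lowers every aqueous concentration by the same factor. Δn_aq = 1 − 0 = +1, so the system shifts toward the side with more dissolved moles — to the right.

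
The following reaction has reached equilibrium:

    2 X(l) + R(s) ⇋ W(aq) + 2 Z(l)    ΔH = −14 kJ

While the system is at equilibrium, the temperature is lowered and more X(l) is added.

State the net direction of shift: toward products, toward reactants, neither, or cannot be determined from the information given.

right

The forward reaction is exothermic. Lowering T favours the exothermic direction — shift to the right.
X is a pure liquid; its activity is 1 regardless of amount, so Q is unaffected — no shift from this change.
Only the nonzero effect(s) matter; the net shift is to the right.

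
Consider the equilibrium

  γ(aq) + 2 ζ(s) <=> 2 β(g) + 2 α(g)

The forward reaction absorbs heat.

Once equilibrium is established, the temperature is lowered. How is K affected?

K depends on temperature via the van 't Hoff relation. The forward reaction is endothermic, so lowering T decreases K.

decreases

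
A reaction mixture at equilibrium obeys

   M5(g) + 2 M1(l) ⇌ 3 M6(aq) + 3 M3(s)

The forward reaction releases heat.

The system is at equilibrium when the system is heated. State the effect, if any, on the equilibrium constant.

decreases

K depends on temperature via the van 't Hoff relation. The forward reaction is exothermic, so raising T decreases K.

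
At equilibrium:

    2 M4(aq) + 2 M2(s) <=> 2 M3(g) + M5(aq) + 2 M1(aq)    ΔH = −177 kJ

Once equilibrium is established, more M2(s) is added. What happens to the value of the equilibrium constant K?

unchanged

The equilibrium constant depends only on temperature. This perturbation changes neither the position of equilibrium nor K.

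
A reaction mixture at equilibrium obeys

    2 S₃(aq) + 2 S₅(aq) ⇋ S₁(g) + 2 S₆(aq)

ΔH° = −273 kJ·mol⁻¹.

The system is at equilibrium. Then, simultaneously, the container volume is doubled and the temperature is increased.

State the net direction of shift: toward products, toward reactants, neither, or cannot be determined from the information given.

Gas moles: reactants 0, products 1 (Δn_gas = +1). Expansion shifts the system toward the side with more moles of gas — to the right.
The forward reaction is exothermic. Raising T favours the endothermic direction — shift to the left.
The individual effects push in opposite directions; without quantitative information the net direction cannot be determined.

cannot be determined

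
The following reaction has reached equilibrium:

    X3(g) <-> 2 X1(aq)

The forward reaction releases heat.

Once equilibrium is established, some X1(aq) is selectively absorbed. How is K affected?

The equilibrium constant depends only on temperature. This perturbation may move the position of equilibrium, but since T is unchanged, K itself is unchanged.

unchanged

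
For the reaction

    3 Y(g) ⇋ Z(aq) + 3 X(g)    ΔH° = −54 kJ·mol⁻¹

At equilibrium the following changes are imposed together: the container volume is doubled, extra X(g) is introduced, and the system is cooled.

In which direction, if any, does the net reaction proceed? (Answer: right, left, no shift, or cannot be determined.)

cannot be determined

Gas moles: reactants 3, products 3. Δn_gas = 0, so a volume change leaves Q equal to K — no shift from this change.
Adding X (g), a product, drives the reaction to the left.
The forward reaction is exothermic. Lowering T favours the exothermic direction — shift to the right.
The individual effects push in opposite directions; without quantitative information the net direction cannot be determined.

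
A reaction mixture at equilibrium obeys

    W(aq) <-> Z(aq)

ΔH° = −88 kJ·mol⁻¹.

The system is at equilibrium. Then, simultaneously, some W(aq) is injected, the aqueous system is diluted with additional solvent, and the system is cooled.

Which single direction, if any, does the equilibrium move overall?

Adding W (aq), a reactant, drives the reaction to the right.
Dilution scales every aqueous concentration by the same factor. Δn_aq = 1 − 1 = 0, so Q is unchanged — no shift.
The forward reaction is exothermic. Lowering T favours the exothermic direction — shift to the right.
Only the nonzero effect(s) matter; the net shift is to the right.

right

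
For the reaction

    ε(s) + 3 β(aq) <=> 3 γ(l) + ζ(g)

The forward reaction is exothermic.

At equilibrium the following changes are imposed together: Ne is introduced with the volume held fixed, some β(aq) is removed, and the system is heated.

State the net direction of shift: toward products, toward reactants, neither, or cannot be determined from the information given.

left

At constant volume, adding an inert gas leaves every reacting species' partial pressure unchanged, so Q is unchanged — no shift from this change.
Removing β (aq), a reactant, drives the reaction to the left.
The forward reaction is exothermic. Raising T favours the endothermic direction — shift to the left.
Only the nonzero effect(s) matter; the net shift is to the left.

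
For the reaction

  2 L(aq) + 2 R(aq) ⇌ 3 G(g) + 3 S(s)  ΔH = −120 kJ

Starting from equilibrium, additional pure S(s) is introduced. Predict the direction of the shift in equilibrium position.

no shift

S is a pure solid; its activity is 1 regardless of amount, so Q is unaffected — no shift from this change.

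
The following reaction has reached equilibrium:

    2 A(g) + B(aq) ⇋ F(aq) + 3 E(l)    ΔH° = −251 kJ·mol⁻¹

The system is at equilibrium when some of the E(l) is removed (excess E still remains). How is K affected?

The equilibrium constant depends only on temperature. This perturbation changes neither the position of equilibrium nor K.

unchanged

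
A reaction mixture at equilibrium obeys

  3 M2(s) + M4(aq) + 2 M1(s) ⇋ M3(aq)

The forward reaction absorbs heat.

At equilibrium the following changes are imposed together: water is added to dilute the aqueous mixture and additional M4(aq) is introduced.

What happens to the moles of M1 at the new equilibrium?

Dilution scales every aqueous concentration by the same factor. Δn_aq = 1 − 1 = 0, so Q is unchanged — no shift.
Adding M4 (aq), a reactant, drives the reaction to the right.
The net shift is to the right. M1 is a reactant, so its amount decreases.

decreases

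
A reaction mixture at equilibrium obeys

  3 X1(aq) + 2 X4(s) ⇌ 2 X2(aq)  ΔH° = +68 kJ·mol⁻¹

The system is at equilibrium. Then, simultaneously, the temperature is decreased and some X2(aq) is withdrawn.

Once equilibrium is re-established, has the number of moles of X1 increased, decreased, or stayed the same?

The forward reaction is endothermic. Lowering T favours the exothermic direction — shift to the left.
Removing X2 (aq), a product, drives the reaction to the right.
The two effects oppose each other, so the net shift — and hence the change in X1 — cannot be determined from the given information.

cannot be determined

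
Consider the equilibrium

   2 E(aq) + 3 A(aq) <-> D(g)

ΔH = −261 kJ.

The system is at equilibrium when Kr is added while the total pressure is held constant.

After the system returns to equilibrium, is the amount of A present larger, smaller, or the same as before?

Adding inert gas at constant total pressure expands the volume and lowers every reacting partial pressure. With Δn_gas = 1 − 0 = +1, Q moves away from K toward the side with fewer gas moles, so the system shifts toward the side with more gas moles — to the right.
The net shift is to the right. A is a reactant, so its amount decreases.

decreases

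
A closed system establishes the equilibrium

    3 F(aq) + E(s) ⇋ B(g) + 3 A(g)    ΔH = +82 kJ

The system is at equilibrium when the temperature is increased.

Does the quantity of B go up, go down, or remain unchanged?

increases

The forward reaction is endothermic. Raising T favours the endothermic direction — shift to the right.
The net shift is to the right. B is a product, so its amount increases.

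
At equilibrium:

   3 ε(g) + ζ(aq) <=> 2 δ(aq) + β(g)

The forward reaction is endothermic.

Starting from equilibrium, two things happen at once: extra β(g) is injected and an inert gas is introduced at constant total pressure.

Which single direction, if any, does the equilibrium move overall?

left

Adding β (g), a product, drives the reaction to the left.
Adding inert gas at constant total pressure expands the volume and lowers every reacting partial pressure. With Δn_gas = 1 − 3 = -2, Q moves away from K toward the side with fewer gas moles, so the system shifts toward the side with more gas moles — to the left.
All effects act in the same direction — net shift to the left.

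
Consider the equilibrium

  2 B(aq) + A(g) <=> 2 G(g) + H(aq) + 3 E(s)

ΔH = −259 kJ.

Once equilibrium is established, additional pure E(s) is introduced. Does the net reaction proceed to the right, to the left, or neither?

no shift

E is a pure solid; its activity is 1 regardless of amount, so Q is unaffected — no shift from this change.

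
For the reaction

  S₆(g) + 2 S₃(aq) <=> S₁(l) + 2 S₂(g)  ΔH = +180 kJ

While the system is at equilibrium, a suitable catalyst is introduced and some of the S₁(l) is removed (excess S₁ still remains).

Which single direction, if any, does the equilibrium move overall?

no shift

A catalyst speeds both forward and reverse rates equally; it changes neither Q nor K — no shift from this change.
S₁ is a pure liquid; its activity is 1 regardless of amount, so Q is unaffected — no shift from this change.
None of the changes alters Q relative to K, so there is no net shift.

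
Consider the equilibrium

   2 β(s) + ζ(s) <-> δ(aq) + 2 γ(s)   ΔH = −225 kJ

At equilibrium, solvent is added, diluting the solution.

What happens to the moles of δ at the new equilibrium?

increases

Dilution lowers every aqueous concentration by the same factor. Δn_aq = 1 − 0 = +1, so the system shifts toward the side with more dissolved moles — to the right.
The net shift is to the right. δ is a product, so its amount increases.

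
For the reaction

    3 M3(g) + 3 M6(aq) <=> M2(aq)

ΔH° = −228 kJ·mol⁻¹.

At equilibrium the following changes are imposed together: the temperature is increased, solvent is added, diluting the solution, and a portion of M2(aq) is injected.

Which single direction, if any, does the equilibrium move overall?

left

The forward reaction is exothermic. Raising T favours the endothermic direction — shift to the left.
Dilution lowers every aqueous concentration by the same factor. Δn_aq = 1 − 3 = -2, so the system shifts toward the side with more dissolved moles — to the left.
Adding M2 (aq), a product, drives the reaction to the left.
All effects act in the same direction — net shift to the left.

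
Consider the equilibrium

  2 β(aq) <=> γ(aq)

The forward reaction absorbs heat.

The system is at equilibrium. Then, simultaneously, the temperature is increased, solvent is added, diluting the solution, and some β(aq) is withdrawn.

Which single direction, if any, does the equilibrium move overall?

The forward reaction is endothermic. Raising T favours the endothermic direction — shift to the right.
Dilution lowers every aqueous concentration by the same factor. Δn_aq = 1 − 2 = -1, so the system shifts toward the side with more dissolved moles — to the left.
Removing β (aq), a reactant, drives the reaction to the left.
The individual effects push in opposite directions; without quantitative information the net direction cannot be determined.

cannot be determined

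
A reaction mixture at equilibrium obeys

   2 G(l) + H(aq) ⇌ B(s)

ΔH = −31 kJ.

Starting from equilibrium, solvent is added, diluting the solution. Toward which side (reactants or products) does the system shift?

Dilution lowers every aqueous concentration by the same factor. Δn_aq = 0 − 1 = -1, so the system shifts toward the side with more dissolved moles — to the left.

left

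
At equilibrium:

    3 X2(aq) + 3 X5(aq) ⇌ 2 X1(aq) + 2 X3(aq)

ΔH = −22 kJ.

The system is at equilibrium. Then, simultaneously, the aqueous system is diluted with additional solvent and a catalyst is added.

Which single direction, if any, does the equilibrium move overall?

Dilution lowers every aqueous concentration by the same factor. Δn_aq = 4 − 6 = -2, so the system shifts toward the side with more dissolved moles — to the left.
A catalyst speeds both forward and reverse rates equally; it changes neither Q nor K — no shift from this change.
Only the nonzero effect(s) matter; the net shift is to the left.

left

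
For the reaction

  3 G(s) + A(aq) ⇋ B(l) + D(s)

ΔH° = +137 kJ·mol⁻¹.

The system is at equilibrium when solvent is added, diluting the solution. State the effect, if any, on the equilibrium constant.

unchanged

The equilibrium constant depends only on temperature. This perturbation may move the position of equilibrium, but since T is unchanged, K itself is unchanged.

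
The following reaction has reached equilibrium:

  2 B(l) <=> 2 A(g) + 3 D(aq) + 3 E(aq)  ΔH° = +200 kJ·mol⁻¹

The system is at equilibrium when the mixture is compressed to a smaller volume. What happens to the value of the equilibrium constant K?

The equilibrium constant depends only on temperature. This perturbation may move the position of equilibrium, but since T is unchanged, K itself is unchanged.

unchanged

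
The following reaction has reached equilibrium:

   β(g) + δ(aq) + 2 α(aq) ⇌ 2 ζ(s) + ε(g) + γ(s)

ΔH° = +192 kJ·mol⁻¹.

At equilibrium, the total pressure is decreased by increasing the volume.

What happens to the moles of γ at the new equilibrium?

Gas moles: reactants 1, products 1. Δn_gas = 0, so a volume change leaves Q equal to K — no shift from this change.
No net shift occurs, so the amount of γ is unchanged.

unchanged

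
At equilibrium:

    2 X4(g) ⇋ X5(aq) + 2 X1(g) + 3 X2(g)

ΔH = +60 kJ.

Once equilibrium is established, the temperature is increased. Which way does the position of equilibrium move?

right

The forward reaction is endothermic. Raising T favours the endothermic direction — shift to the right.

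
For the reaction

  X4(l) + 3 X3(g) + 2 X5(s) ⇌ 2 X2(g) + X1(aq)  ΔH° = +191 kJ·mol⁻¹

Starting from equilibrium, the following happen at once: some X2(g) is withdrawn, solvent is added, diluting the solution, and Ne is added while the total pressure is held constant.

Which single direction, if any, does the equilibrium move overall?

Removing X2 (g), a product, drives the reaction to the right.
Dilution lowers every aqueous concentration by the same factor. Δn_aq = 1 − 0 = +1, so the system shifts toward the side with more dissolved moles — to the right.
Adding inert gas at constant total pressure expands the volume and lowers every reacting partial pressure. With Δn_gas = 2 − 3 = -1, Q moves away from K toward the side with fewer gas moles, so the system shifts toward the side with more gas moles — to the left.
The individual effects push in opposite directions; without quantitative information the net direction cannot be determined.

cannot be determined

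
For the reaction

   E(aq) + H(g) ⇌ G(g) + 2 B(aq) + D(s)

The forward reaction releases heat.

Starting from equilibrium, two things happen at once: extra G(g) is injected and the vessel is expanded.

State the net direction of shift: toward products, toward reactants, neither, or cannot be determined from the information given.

Adding G (g), a product, drives the reaction to the left.
Gas moles: reactants 1, products 1. Δn_gas = 0, so a volume change leaves Q equal to K — no shift from this change.
Only the nonzero effect(s) matter; the net shift is to the left.

left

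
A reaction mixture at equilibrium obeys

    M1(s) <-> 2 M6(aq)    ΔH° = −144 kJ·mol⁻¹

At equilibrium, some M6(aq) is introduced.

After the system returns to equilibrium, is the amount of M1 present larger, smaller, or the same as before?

Adding M6 (aq), a product, drives the reaction to the left.
The net shift is to the left. M1 is a reactant, so its amount increases.

increases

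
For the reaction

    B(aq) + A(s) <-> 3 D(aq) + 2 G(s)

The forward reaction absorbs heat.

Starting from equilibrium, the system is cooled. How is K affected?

decreases

K depends on temperature via the van 't Hoff relation. The forward reaction is endothermic, so lowering T decreases K.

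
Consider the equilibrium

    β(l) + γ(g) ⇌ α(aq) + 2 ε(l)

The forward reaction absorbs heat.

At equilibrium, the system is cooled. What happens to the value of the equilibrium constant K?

K depends on temperature via the van 't Hoff relation. The forward reaction is endothermic, so lowering T decreases K.

decreases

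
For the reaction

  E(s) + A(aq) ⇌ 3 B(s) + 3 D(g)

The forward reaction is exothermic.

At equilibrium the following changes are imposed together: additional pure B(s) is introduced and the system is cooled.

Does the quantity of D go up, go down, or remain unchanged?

B is a pure solid; its activity is 1 regardless of amount, so Q is unaffected — no shift from this change.
The forward reaction is exothermic. Lowering T favours the exothermic direction — shift to the right.
The net shift is to the right. D is a product, so its amount increases.

increases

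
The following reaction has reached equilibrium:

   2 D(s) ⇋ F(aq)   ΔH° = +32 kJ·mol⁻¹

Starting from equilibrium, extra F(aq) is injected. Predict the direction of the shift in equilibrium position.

left

Adding F (aq), a product, drives the reaction to the left.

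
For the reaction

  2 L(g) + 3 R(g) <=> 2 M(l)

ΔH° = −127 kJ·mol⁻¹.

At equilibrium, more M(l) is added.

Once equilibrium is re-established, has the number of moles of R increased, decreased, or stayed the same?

M is a pure liquid; its activity is 1 regardless of amount, so Q is unaffected — no shift from this change.
No net shift occurs, so the amount of R is unchanged.

unchanged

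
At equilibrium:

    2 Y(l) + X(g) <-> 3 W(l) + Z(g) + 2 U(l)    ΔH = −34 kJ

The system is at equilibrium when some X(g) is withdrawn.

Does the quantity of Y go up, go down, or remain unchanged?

Removing X (g), a reactant, drives the reaction to the left.
The net shift is to the left. Y is a reactant, so its amount increases.

increases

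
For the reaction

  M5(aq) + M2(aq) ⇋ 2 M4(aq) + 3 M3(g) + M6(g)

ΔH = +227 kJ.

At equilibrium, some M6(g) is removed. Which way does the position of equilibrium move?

Removing M6 (g), a product, drives the reaction to the right.

right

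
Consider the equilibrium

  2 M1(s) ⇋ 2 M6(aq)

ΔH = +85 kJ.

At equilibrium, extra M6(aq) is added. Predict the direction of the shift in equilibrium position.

Adding M6 (aq), a product, drives the reaction to the left.

left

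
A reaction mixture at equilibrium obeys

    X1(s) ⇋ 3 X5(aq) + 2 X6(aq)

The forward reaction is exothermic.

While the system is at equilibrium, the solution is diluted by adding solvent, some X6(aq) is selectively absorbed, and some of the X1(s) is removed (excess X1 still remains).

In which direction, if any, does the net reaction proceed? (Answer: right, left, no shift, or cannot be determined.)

Dilution lowers every aqueous concentration by the same factor. Δn_aq = 5 − 0 = +5, so the system shifts toward the side with more dissolved moles — to the right.
Removing X6 (aq), a product, drives the reaction to the right.
X1 is a pure solid; its activity is 1 regardless of amount, so Q is unaffected — no shift from this change.
Only the nonzero effect(s) matter; the net shift is to the right.

right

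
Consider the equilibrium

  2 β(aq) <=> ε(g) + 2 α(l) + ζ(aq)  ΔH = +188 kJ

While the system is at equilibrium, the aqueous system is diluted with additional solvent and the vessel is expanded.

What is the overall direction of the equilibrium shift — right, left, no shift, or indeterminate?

cannot be determined

Dilution lowers every aqueous concentration by the same factor. Δn_aq = 1 − 2 = -1, so the system shifts toward the side with more dissolved moles — to the left.
Gas moles: reactants 0, products 1 (Δn_gas = +1). Expansion shifts the system toward the side with more moles of gas — to the right.
The individual effects push in opposite directions; without quantitative information the net direction cannot be determined.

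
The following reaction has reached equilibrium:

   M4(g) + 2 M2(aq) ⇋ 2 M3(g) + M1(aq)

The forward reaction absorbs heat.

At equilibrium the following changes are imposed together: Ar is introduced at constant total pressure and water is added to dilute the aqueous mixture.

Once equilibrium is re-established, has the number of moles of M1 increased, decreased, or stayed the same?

cannot be determined

Adding inert gas at constant total pressure expands the volume and lowers every reacting partial pressure. With Δn_gas = 2 − 1 = +1, Q moves away from K toward the side with fewer gas moles, so the system shifts toward the side with more gas moles — to the right.
Dilution lowers every aqueous concentration by the same factor. Δn_aq = 1 − 2 = -1, so the system shifts toward the side with more dissolved moles — to the left.
The two effects oppose each other, so the net shift — and hence the change in M1 — cannot be determined from the given information.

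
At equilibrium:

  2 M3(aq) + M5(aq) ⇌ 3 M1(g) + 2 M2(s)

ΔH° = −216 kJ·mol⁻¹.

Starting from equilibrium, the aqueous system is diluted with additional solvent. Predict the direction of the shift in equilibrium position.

left

Dilution lowers every aqueous concentration by the same factor. Δn_aq = 0 − 3 = -3, so the system shifts toward the side with more dissolved moles — to the left.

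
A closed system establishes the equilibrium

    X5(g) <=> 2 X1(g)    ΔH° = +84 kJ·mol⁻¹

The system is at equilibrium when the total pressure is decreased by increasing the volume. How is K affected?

unchanged

The equilibrium constant depends only on temperature. This perturbation may move the position of equilibrium, but since T is unchanged, K itself is unchanged.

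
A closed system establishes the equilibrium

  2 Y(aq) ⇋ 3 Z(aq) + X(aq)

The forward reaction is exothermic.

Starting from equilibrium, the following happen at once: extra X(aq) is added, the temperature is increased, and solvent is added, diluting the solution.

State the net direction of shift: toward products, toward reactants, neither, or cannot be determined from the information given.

Adding X (aq), a product, drives the reaction to the left.
The forward reaction is exothermic. Raising T favours the endothermic direction — shift to the left.
Dilution lowers every aqueous concentration by the same factor. Δn_aq = 4 − 2 = +2, so the system shifts toward the side with more dissolved moles — to the right.
The individual effects push in opposite directions; without quantitative information the net direction cannot be determined.

cannot be determined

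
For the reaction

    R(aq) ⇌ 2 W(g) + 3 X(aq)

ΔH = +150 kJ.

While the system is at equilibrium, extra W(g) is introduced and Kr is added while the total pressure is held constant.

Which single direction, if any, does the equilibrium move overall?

cannot be determined

Adding W (g), a product, drives the reaction to the left.
Adding inert gas at constant total pressure expands the volume and lowers every reacting partial pressure. With Δn_gas = 2 − 0 = +2, Q moves away from K toward the side with fewer gas moles, so the system shifts toward the side with more gas moles — to the right.
The individual effects push in opposite directions; without quantitative information the net direction cannot be determined.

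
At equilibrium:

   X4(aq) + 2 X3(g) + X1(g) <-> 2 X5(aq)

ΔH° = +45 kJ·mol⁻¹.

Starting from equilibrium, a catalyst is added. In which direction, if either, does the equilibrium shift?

no shift

A catalyst speeds both forward and reverse rates equally; it changes neither Q nor K — no shift from this change.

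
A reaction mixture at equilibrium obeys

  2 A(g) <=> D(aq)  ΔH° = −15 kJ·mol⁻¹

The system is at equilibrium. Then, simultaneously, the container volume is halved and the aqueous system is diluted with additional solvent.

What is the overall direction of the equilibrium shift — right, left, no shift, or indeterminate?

Gas moles: reactants 2, products 0 (Δn_gas = -2). Compression shifts the system toward the side with fewer moles of gas — to the right.
Dilution lowers every aqueous concentration by the same factor. Δn_aq = 1 − 0 = +1, so the system shifts toward the side with more dissolved moles — to the right.
All effects act in the same direction — net shift to the right.

right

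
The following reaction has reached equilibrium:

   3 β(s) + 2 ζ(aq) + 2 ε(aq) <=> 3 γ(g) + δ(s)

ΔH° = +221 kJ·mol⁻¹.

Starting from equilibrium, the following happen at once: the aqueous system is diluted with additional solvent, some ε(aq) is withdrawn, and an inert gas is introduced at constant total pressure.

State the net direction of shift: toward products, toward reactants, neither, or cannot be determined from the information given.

cannot be determined

Dilution lowers every aqueous concentration by the same factor. Δn_aq = 0 − 4 = -4, so the system shifts toward the side with more dissolved moles — to the left.
Removing ε (aq), a reactant, drives the reaction to the left.
Adding inert gas at constant total pressure expands the volume and lowers every reacting partial pressure. With Δn_gas = 3 − 0 = +3, Q moves away from K toward the side with fewer gas moles, so the system shifts toward the side with more gas moles — to the right.
The individual effects push in opposite directions; without quantitative information the net direction cannot be determined.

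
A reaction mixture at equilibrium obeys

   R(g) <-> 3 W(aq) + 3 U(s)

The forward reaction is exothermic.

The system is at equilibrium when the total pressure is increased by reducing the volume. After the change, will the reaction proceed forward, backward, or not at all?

Gas moles: reactants 1, products 0 (Δn_gas = -1). Compression shifts the system toward the side with fewer moles of gas — to the right.

right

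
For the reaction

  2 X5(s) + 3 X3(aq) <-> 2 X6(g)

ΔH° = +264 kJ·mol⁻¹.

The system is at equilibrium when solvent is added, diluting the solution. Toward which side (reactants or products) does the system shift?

Dilution lowers every aqueous concentration by the same factor. Δn_aq = 0 − 3 = -3, so the system shifts toward the side with more dissolved moles — to the left.

left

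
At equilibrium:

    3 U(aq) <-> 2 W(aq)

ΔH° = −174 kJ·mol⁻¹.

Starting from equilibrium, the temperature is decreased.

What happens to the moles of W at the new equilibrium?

The forward reaction is exothermic. Lowering T favours the exothermic direction — shift to the right.
The net shift is to the right. W is a product, so its amount increases.

increases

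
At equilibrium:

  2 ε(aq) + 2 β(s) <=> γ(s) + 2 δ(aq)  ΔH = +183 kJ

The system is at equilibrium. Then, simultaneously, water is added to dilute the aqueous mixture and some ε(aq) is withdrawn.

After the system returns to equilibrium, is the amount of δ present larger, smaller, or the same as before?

decreases

Dilution scales every aqueous concentration by the same factor. Δn_aq = 2 − 2 = 0, so Q is unchanged — no shift.
Removing ε (aq), a reactant, drives the reaction to the left.
The net shift is to the left. δ is a product, so its amount decreases.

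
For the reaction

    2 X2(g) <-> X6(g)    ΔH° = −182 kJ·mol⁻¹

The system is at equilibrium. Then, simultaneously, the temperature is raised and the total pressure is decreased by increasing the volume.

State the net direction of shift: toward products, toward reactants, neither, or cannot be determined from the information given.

left

The forward reaction is exothermic. Raising T favours the endothermic direction — shift to the left.
Gas moles: reactants 2, products 1 (Δn_gas = -1). Expansion shifts the system toward the side with more moles of gas — to the left.
All effects act in the same direction — net shift to the left.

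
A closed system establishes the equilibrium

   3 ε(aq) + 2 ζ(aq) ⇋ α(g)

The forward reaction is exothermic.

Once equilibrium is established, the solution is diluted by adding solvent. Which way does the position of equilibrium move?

Dilution lowers every aqueous concentration by the same factor. Δn_aq = 0 − 5 = -5, so the system shifts toward the side with more dissolved moles — to the left.

left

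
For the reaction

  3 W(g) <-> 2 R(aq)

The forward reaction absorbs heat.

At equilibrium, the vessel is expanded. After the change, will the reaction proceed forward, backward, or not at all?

left

Gas moles: reactants 3, products 0 (Δn_gas = -3). Expansion shifts the system toward the side with more moles of gas — to the left.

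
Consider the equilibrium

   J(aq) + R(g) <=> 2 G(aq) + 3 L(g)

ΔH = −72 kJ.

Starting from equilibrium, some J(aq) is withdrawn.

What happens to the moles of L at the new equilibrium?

decreases

Removing J (aq), a reactant, drives the reaction to the left.
The net shift is to the left. L is a product, so its amount decreases.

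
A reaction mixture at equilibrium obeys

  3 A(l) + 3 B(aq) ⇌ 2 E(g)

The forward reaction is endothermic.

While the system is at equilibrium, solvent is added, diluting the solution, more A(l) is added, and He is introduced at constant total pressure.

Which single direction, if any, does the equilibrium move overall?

cannot be determined

Dilution lowers every aqueous concentration by the same factor. Δn_aq = 0 − 3 = -3, so the system shifts toward the side with more dissolved moles — to the left.
A is a pure liquid; its activity is 1 regardless of amount, so Q is unaffected — no shift from this change.
Adding inert gas at constant total pressure expands the volume and lowers every reacting partial pressure. With Δn_gas = 2 − 0 = +2, Q moves away from K toward the side with fewer gas moles, so the system shifts toward the side with more gas moles — to the right.
The individual effects push in opposite directions; without quantitative information the net direction cannot be determined.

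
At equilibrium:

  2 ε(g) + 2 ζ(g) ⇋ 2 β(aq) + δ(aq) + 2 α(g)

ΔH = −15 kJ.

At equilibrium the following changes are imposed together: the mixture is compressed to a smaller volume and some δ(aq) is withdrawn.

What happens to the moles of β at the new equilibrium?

increases

Gas moles: reactants 4, products 2 (Δn_gas = -2). Compression shifts the system toward the side with fewer moles of gas — to the right.
Removing δ (aq), a product, drives the reaction to the right.
The net shift is to the right. β is a product, so its amount increases.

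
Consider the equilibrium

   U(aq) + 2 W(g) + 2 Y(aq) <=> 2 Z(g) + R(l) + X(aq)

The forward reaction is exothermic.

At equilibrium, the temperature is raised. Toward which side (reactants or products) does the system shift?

The forward reaction is exothermic. Raising T favours the endothermic direction — shift to the left.

left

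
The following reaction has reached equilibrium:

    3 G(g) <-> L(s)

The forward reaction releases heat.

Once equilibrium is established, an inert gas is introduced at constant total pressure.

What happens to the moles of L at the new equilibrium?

decreases

Adding inert gas at constant total pressure expands the volume and lowers every reacting partial pressure. With Δn_gas = 0 − 3 = -3, Q moves away from K toward the side with fewer gas moles, so the system shifts toward the side with more gas moles — to the left.
The net shift is to the left. L is a product, so its amount decreases.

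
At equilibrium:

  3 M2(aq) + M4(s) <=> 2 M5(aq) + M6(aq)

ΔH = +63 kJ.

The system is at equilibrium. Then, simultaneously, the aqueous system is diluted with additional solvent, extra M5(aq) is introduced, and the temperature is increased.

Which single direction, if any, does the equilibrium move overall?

Dilution scales every aqueous concentration by the same factor. Δn_aq = 3 − 3 = 0, so Q is unchanged — no shift.
Adding M5 (aq), a product, drives the reaction to the left.
The forward reaction is endothermic. Raising T favours the endothermic direction — shift to the right.
The individual effects push in opposite directions; without quantitative information the net direction cannot be determined.

cannot be determined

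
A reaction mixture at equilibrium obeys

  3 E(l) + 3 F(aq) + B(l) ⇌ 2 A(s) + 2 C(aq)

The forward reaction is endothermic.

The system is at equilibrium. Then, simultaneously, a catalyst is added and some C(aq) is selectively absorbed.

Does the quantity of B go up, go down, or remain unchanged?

decreases

A catalyst speeds both forward and reverse rates equally; it changes neither Q nor K — no shift from this change.
Removing C (aq), a product, drives the reaction to the right.
The net shift is to the right. B is a reactant, so its amount decreases.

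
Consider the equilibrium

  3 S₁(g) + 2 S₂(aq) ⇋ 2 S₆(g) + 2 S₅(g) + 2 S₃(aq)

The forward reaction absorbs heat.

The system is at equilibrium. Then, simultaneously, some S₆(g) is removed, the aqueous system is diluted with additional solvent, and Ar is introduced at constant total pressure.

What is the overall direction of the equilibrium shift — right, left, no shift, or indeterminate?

right

Removing S₆ (g), a product, drives the reaction to the right.
Dilution scales every aqueous concentration by the same factor. Δn_aq = 2 − 2 = 0, so Q is unchanged — no shift.
Adding inert gas at constant total pressure expands the volume and lowers every reacting partial pressure. With Δn_gas = 4 − 3 = +1, Q moves away from K toward the side with fewer gas moles, so the system shifts toward the side with more gas moles — to the right.
Only the nonzero effect(s) matter; the net shift is to the right.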